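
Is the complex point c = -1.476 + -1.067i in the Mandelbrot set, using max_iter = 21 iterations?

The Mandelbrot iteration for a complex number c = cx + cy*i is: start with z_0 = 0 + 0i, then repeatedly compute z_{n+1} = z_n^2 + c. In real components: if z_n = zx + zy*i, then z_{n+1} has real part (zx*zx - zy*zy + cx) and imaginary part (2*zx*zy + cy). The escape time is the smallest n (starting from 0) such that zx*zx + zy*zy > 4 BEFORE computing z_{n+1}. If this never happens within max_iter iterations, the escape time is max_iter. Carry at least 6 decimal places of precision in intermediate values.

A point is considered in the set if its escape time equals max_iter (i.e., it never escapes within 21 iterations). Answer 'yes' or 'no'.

z_0 = 0 + 0i, c = -1.4760 + -1.0670i
Iter 1: z = -1.4760 + -1.0670i, |z|^2 = 3.3171
Iter 2: z = -0.4359 + 2.0828i, |z|^2 = 4.5280
Escaped at iteration 2

Answer: no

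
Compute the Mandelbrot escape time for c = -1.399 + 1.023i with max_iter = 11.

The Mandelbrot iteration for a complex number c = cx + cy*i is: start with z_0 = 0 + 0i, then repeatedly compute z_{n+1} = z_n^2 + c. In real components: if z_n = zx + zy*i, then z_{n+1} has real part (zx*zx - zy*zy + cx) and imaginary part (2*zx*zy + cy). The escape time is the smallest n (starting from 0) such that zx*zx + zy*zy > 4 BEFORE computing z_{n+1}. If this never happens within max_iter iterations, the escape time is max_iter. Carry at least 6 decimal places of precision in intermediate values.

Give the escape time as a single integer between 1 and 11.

z_0 = 0 + 0i, c = -1.3990 + 1.0230i
Iter 1: z = -1.3990 + 1.0230i, |z|^2 = 3.0037
Iter 2: z = -0.4883 + -1.8394i, |z|^2 = 3.6217
Iter 3: z = -4.5438 + 2.8194i, |z|^2 = 28.5949
Escaped at iteration 3

Answer: 3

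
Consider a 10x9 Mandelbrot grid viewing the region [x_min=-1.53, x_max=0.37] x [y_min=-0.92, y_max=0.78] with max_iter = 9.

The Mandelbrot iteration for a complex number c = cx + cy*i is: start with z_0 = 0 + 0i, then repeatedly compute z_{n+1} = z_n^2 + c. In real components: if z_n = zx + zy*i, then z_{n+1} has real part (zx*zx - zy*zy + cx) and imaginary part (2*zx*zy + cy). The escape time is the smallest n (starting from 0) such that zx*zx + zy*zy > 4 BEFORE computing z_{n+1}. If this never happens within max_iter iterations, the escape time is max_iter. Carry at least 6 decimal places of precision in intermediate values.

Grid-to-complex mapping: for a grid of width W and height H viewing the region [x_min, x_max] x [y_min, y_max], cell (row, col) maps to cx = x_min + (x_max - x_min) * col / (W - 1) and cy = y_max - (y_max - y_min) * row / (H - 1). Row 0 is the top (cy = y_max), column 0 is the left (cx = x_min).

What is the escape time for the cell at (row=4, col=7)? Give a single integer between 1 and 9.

z_0 = 0 + 0i, c = -0.0522 + -0.0700i
Iter 1: z = -0.0522 + -0.0700i, |z|^2 = 0.0076
Iter 2: z = -0.0544 + -0.0627i, |z|^2 = 0.0069
Iter 3: z = -0.0532 + -0.0632i, |z|^2 = 0.0068
Iter 4: z = -0.0534 + -0.0633i, |z|^2 = 0.0069
Iter 5: z = -0.0534 + -0.0632i, |z|^2 = 0.0068
Iter 6: z = -0.0534 + -0.0632i, |z|^2 = 0.0068
Iter 7: z = -0.0534 + -0.0632i, |z|^2 = 0.0068
Iter 8: z = -0.0534 + -0.0632i, |z|^2 = 0.0068

Answer: 9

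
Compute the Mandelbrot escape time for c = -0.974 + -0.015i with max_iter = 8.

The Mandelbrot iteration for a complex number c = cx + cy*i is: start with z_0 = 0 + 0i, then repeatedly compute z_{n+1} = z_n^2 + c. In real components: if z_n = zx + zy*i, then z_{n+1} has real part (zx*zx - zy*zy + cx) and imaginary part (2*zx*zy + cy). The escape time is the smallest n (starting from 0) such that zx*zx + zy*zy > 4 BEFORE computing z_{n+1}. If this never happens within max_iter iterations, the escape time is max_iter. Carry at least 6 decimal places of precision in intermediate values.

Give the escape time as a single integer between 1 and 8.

Answer: 8

Derivation:
z_0 = 0 + 0i, c = -0.9740 + -0.0150i
Iter 1: z = -0.9740 + -0.0150i, |z|^2 = 0.9489
Iter 2: z = -0.0255 + 0.0142i, |z|^2 = 0.0009
Iter 3: z = -0.9735 + -0.0157i, |z|^2 = 0.9480
Iter 4: z = -0.0264 + 0.0156i, |z|^2 = 0.0009
Iter 5: z = -0.9735 + -0.0158i, |z|^2 = 0.9480
Iter 6: z = -0.0265 + 0.0158i, |z|^2 = 0.0010
Iter 7: z = -0.9735 + -0.0158i, |z|^2 = 0.9481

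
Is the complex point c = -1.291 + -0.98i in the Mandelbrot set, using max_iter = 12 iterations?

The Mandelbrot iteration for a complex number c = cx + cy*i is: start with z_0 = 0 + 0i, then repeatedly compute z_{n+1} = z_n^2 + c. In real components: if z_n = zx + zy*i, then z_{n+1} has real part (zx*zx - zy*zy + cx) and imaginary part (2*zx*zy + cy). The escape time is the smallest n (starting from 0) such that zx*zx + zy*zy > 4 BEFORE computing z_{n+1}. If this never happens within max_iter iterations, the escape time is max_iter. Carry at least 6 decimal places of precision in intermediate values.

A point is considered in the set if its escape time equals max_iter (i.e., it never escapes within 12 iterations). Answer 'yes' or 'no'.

z_0 = 0 + 0i, c = -1.2910 + -0.9800i
Iter 1: z = -1.2910 + -0.9800i, |z|^2 = 2.6271
Iter 2: z = -0.5847 + 1.5504i, |z|^2 = 2.7455
Iter 3: z = -3.3527 + -2.7930i, |z|^2 = 19.0419
Escaped at iteration 3

Answer: no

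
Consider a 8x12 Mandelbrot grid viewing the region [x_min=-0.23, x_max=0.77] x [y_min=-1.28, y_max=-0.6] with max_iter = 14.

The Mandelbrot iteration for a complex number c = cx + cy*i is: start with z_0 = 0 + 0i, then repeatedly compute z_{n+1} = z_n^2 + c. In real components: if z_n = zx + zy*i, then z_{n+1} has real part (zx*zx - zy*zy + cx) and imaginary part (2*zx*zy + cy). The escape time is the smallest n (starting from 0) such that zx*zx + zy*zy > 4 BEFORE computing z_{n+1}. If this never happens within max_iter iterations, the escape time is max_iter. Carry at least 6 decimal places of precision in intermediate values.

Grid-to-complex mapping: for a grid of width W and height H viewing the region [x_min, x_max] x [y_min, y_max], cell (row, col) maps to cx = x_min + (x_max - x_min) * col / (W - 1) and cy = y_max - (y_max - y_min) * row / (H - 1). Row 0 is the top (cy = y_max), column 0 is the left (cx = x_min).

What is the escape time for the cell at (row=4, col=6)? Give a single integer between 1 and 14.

z_0 = 0 + 0i, c = 0.6271 + -0.8473i
Iter 1: z = 0.6271 + -0.8473i, |z|^2 = 1.1112
Iter 2: z = 0.3026 + -1.9100i, |z|^2 = 3.7396
Iter 3: z = -2.9294 + -2.0031i, |z|^2 = 12.5938
Escaped at iteration 3

Answer: 3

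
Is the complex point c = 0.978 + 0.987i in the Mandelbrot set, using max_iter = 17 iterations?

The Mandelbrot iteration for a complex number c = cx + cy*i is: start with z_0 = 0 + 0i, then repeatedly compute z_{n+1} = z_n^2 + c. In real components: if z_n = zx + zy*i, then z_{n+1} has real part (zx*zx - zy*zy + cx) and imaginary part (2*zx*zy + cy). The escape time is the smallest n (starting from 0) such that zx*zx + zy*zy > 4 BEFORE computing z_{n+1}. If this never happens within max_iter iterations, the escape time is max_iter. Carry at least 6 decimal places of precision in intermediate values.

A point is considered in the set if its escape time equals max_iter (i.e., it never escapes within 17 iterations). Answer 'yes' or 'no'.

Answer: no

Derivation:
z_0 = 0 + 0i, c = 0.9780 + 0.9870i
Iter 1: z = 0.9780 + 0.9870i, |z|^2 = 1.9307
Iter 2: z = 0.9603 + 2.9176i, |z|^2 = 9.4344
Escaped at iteration 2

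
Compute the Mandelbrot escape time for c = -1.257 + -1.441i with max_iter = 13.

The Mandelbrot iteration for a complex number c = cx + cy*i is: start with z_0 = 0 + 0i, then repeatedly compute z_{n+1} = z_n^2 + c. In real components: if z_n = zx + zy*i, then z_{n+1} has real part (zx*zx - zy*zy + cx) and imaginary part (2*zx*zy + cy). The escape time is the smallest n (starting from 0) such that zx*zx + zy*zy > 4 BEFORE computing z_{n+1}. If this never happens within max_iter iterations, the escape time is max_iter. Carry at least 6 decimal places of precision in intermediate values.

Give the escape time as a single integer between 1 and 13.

Answer: 2

Derivation:
z_0 = 0 + 0i, c = -1.2570 + -1.4410i
Iter 1: z = -1.2570 + -1.4410i, |z|^2 = 3.6565
Iter 2: z = -1.7534 + 2.1817i, |z|^2 = 7.8342
Escaped at iteration 2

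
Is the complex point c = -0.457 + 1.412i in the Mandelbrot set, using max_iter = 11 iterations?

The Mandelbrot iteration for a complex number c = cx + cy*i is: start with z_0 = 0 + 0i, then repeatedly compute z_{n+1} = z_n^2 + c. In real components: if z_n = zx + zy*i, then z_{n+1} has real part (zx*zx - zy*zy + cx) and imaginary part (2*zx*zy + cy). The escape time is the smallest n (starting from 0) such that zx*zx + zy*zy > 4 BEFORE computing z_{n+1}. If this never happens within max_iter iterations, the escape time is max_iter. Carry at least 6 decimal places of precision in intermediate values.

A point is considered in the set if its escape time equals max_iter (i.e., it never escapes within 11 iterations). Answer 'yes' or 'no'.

Answer: no

Derivation:
z_0 = 0 + 0i, c = -0.4570 + 1.4120i
Iter 1: z = -0.4570 + 1.4120i, |z|^2 = 2.2026
Iter 2: z = -2.2419 + 0.1214i, |z|^2 = 5.0408
Escaped at iteration 2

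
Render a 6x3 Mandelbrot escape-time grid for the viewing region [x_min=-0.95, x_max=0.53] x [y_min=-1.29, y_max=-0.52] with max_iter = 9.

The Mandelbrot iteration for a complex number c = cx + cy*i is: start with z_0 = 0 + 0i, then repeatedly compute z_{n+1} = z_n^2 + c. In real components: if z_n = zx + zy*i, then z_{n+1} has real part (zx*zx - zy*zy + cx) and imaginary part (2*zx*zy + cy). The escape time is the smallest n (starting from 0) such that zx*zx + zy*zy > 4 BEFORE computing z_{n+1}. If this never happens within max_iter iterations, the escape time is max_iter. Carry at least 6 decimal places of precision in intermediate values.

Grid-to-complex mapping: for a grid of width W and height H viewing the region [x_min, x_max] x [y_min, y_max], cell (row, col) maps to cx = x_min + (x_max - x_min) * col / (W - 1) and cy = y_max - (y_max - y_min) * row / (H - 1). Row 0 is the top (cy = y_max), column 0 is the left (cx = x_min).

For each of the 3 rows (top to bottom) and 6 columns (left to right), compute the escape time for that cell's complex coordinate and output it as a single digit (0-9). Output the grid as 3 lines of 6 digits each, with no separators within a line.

(row=0, col=0): c = -0.9500 + -0.5200i → escape time 5
(row=0, col=1): c = -0.6540 + -0.5200i → escape time 8
(row=0, col=2): c = -0.3580 + -0.5200i → escape time 9
(row=0, col=3): c = -0.0620 + -0.5200i → escape time 9
(row=0, col=4): c = 0.2340 + -0.5200i → escape time 9
(row=0, col=5): c = 0.5300 + -0.5200i → escape time 4
(row=1, col=0): c = -0.9500 + -0.9050i → escape time 3
(row=1, col=1): c = -0.6540 + -0.9050i → escape time 4
(row=1, col=2): c = -0.3580 + -0.9050i → escape time 5
(row=1, col=3): c = -0.0620 + -0.9050i → escape time 9
(row=1, col=4): c = 0.2340 + -0.9050i → escape time 4
(row=1, col=5): c = 0.5300 + -0.9050i → escape time 3
(row=2, col=0): c = -0.9500 + -1.2900i → escape time 2
(row=2, col=1): c = -0.6540 + -1.2900i → escape time 3
(row=2, col=2): c = -0.3580 + -1.2900i → escape time 3
(row=2, col=3): c = -0.0620 + -1.2900i → escape time 2
(row=2, col=4): c = 0.2340 + -1.2900i → escape time 2
(row=2, col=5): c = 0.5300 + -1.2900i → escape time 2

Answer: 589994
345943
233222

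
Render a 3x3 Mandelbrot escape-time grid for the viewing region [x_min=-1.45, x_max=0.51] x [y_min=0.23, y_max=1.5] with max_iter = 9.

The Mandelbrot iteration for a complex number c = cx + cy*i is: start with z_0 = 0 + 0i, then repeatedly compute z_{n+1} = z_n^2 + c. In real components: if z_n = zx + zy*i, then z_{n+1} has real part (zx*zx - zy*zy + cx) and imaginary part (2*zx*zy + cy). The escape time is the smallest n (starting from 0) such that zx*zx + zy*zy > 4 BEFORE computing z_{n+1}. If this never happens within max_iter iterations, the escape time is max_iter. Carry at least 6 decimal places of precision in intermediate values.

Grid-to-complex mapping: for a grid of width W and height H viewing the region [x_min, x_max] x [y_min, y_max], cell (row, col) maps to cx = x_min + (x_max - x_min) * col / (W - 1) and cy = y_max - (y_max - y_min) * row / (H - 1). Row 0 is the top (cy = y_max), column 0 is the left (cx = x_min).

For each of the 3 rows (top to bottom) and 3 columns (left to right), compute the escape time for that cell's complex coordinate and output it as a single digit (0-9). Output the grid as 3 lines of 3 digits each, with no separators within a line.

(row=0, col=0): c = -1.4500 + 1.5000i → escape time 1
(row=0, col=1): c = -0.4700 + 1.5000i → escape time 2
(row=0, col=2): c = 0.5100 + 1.5000i → escape time 2
(row=1, col=0): c = -1.4500 + 0.8650i → escape time 3
(row=1, col=1): c = -0.4700 + 0.8650i → escape time 5
(row=1, col=2): c = 0.5100 + 0.8650i → escape time 3
(row=2, col=0): c = -1.4500 + 0.2300i → escape time 5
(row=2, col=1): c = -0.4700 + 0.2300i → escape time 9
(row=2, col=2): c = 0.5100 + 0.2300i → escape time 5

Answer: 122
353
595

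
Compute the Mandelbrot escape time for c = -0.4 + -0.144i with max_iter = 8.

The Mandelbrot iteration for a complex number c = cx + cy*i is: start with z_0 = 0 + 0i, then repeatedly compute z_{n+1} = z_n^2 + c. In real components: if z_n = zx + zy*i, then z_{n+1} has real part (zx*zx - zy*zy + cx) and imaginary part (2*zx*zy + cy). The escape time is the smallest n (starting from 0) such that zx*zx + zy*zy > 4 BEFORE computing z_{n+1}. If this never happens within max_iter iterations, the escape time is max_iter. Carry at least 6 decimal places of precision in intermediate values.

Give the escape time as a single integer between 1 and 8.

Answer: 8

Derivation:
z_0 = 0 + 0i, c = -0.4000 + -0.1440i
Iter 1: z = -0.4000 + -0.1440i, |z|^2 = 0.1807
Iter 2: z = -0.2607 + -0.0288i, |z|^2 = 0.0688
Iter 3: z = -0.3328 + -0.1290i, |z|^2 = 0.1274
Iter 4: z = -0.3058 + -0.0581i, |z|^2 = 0.0969
Iter 5: z = -0.3098 + -0.1084i, |z|^2 = 0.1078
Iter 6: z = -0.3158 + -0.0768i, |z|^2 = 0.1056
Iter 7: z = -0.3062 + -0.0955i, |z|^2 = 0.1029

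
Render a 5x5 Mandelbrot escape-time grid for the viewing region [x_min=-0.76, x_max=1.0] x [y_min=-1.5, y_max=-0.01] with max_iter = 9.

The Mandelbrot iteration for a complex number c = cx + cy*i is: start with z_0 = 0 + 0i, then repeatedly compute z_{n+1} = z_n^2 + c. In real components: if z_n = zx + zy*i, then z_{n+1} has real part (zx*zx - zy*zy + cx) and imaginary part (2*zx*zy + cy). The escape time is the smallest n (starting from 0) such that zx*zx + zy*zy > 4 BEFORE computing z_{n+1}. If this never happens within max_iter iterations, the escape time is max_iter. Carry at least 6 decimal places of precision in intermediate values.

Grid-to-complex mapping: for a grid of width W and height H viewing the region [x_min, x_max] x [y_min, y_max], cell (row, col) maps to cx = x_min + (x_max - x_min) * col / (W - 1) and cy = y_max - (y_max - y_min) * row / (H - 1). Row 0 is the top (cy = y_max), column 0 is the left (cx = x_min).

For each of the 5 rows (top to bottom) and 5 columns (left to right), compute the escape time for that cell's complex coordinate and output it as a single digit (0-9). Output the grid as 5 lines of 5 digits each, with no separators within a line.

Answer: 99942
89942
48732
34322
22222

Derivation:
(row=0, col=0): c = -0.7600 + -0.0100i → escape time 9
(row=0, col=1): c = -0.3200 + -0.0100i → escape time 9
(row=0, col=2): c = 0.1200 + -0.0100i → escape time 9
(row=0, col=3): c = 0.5600 + -0.0100i → escape time 4
(row=0, col=4): c = 1.0000 + -0.0100i → escape time 2
(row=1, col=0): c = -0.7600 + -0.3825i → escape time 8
(row=1, col=1): c = -0.3200 + -0.3825i → escape time 9
(row=1, col=2): c = 0.1200 + -0.3825i → escape time 9
(row=1, col=3): c = 0.5600 + -0.3825i → escape time 4
(row=1, col=4): c = 1.0000 + -0.3825i → escape time 2
(row=2, col=0): c = -0.7600 + -0.7550i → escape time 4
(row=2, col=1): c = -0.3200 + -0.7550i → escape time 8
(row=2, col=2): c = 0.1200 + -0.7550i → escape time 7
(row=2, col=3): c = 0.5600 + -0.7550i → escape time 3
(row=2, col=4): c = 1.0000 + -0.7550i → escape time 2
(row=3, col=0): c = -0.7600 + -1.1275i → escape time 3
(row=3, col=1): c = -0.3200 + -1.1275i → escape time 4
(row=3, col=2): c = 0.1200 + -1.1275i → escape time 3
(row=3, col=3): c = 0.5600 + -1.1275i → escape time 2
(row=3, col=4): c = 1.0000 + -1.1275i → escape time 2
(row=4, col=0): c = -0.7600 + -1.5000i → escape time 2
(row=4, col=1): c = -0.3200 + -1.5000i → escape time 2
(row=4, col=2): c = 0.1200 + -1.5000i → escape time 2
(row=4, col=3): c = 0.5600 + -1.5000i → escape time 2
(row=4, col=4): c = 1.0000 + -1.5000i → escape time 2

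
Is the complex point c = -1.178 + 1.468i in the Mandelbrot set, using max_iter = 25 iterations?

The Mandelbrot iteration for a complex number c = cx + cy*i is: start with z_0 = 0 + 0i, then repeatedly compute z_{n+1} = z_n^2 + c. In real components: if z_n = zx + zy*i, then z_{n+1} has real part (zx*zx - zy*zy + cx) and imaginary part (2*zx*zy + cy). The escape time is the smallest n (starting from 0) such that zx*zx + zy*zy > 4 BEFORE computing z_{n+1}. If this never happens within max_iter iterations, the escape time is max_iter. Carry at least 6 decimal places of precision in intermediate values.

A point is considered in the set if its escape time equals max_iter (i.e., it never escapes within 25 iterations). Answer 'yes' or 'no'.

Answer: no

Derivation:
z_0 = 0 + 0i, c = -1.1780 + 1.4680i
Iter 1: z = -1.1780 + 1.4680i, |z|^2 = 3.5427
Iter 2: z = -1.9453 + -1.9906i, |z|^2 = 7.7469
Escaped at iteration 2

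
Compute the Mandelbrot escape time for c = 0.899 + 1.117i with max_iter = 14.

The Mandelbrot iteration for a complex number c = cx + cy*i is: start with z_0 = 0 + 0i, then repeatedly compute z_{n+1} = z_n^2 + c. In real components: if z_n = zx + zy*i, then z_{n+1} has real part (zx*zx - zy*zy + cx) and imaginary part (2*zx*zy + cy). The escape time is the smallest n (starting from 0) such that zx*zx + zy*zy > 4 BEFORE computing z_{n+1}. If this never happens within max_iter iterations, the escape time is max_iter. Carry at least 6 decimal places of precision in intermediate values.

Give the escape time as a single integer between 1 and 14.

z_0 = 0 + 0i, c = 0.8990 + 1.1170i
Iter 1: z = 0.8990 + 1.1170i, |z|^2 = 2.0559
Iter 2: z = 0.4595 + 3.1254i, |z|^2 = 9.9791
Escaped at iteration 2

Answer: 2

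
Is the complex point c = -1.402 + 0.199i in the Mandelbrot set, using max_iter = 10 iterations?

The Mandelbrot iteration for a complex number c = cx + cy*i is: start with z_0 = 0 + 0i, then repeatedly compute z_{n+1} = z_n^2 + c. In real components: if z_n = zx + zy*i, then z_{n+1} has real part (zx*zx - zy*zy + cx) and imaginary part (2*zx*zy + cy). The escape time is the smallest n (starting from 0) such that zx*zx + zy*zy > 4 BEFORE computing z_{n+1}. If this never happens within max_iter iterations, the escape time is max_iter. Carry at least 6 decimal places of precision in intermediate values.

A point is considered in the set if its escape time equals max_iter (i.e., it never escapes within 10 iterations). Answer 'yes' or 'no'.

Answer: no

Derivation:
z_0 = 0 + 0i, c = -1.4020 + 0.1990i
Iter 1: z = -1.4020 + 0.1990i, |z|^2 = 2.0052
Iter 2: z = 0.5240 + -0.3590i, |z|^2 = 0.4035
Iter 3: z = -1.2563 + -0.1772i, |z|^2 = 1.6097
Iter 4: z = 0.1449 + 0.6443i, |z|^2 = 0.4361
Iter 5: z = -1.7961 + 0.3857i, |z|^2 = 3.3749
Iter 6: z = 1.6754 + -1.1865i, |z|^2 = 4.2147
Escaped at iteration 6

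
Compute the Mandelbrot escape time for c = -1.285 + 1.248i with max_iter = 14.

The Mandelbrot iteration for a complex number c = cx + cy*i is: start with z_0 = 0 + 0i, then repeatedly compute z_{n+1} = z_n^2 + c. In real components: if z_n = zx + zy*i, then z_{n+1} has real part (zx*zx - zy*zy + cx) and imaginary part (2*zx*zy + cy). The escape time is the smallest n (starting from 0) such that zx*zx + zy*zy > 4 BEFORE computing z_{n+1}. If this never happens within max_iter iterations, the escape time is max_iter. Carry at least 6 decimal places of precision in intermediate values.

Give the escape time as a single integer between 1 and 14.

Answer: 2

Derivation:
z_0 = 0 + 0i, c = -1.2850 + 1.2480i
Iter 1: z = -1.2850 + 1.2480i, |z|^2 = 3.2087
Iter 2: z = -1.1913 + -1.9594i, |z|^2 = 5.2582
Escaped at iteration 2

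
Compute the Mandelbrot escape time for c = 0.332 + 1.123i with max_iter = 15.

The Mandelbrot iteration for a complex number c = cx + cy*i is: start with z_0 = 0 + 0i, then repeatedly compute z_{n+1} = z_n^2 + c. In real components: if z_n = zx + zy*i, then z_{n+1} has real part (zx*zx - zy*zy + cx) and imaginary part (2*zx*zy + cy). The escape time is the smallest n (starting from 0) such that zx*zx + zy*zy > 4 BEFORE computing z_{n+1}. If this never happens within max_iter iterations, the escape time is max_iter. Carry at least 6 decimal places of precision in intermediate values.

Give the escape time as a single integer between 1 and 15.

z_0 = 0 + 0i, c = 0.3320 + 1.1230i
Iter 1: z = 0.3320 + 1.1230i, |z|^2 = 1.3714
Iter 2: z = -0.8189 + 1.8687i, |z|^2 = 4.1625
Escaped at iteration 2

Answer: 2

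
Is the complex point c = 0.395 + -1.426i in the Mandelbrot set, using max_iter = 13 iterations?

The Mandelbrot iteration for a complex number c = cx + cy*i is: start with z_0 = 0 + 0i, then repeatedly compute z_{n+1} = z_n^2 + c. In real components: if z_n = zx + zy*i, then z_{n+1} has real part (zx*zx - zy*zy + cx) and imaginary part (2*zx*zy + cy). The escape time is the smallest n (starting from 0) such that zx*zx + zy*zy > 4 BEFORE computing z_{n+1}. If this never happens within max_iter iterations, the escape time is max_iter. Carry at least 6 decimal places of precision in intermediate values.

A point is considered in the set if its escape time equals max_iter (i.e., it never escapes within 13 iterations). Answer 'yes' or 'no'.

z_0 = 0 + 0i, c = 0.3950 + -1.4260i
Iter 1: z = 0.3950 + -1.4260i, |z|^2 = 2.1895
Iter 2: z = -1.4825 + -2.5525i, |z|^2 = 8.7131
Escaped at iteration 2

Answer: no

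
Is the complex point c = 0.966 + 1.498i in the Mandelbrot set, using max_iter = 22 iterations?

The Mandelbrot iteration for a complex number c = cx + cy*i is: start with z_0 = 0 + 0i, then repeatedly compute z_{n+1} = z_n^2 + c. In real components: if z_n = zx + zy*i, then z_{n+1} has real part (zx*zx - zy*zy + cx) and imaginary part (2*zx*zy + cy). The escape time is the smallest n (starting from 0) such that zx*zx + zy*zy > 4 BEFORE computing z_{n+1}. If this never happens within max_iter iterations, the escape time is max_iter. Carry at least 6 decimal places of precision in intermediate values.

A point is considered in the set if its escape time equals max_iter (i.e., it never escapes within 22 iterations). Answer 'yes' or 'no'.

z_0 = 0 + 0i, c = 0.9660 + 1.4980i
Iter 1: z = 0.9660 + 1.4980i, |z|^2 = 3.1772
Iter 2: z = -0.3448 + 4.3921i, |z|^2 = 19.4098
Escaped at iteration 2

Answer: no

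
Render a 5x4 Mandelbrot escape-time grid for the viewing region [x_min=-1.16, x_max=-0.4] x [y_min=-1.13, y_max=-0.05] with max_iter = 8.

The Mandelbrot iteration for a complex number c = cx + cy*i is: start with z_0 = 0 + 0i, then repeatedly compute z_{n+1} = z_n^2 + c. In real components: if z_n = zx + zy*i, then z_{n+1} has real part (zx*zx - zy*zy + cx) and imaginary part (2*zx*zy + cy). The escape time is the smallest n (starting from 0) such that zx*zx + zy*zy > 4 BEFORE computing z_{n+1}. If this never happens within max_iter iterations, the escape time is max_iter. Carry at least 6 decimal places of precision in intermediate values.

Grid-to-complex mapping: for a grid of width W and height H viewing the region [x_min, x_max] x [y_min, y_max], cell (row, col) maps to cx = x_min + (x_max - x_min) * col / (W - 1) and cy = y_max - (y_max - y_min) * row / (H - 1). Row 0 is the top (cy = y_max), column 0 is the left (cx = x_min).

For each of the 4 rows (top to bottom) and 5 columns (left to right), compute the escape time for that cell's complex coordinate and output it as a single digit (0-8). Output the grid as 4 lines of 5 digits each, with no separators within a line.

(row=0, col=0): c = -1.1600 + -0.0500i → escape time 8
(row=0, col=1): c = -0.9700 + -0.0500i → escape time 8
(row=0, col=2): c = -0.7800 + -0.0500i → escape time 8
(row=0, col=3): c = -0.5900 + -0.0500i → escape time 8
(row=0, col=4): c = -0.4000 + -0.0500i → escape time 8
(row=1, col=0): c = -1.1600 + -0.4100i → escape time 6
(row=1, col=1): c = -0.9700 + -0.4100i → escape time 7
(row=1, col=2): c = -0.7800 + -0.4100i → escape time 8
(row=1, col=3): c = -0.5900 + -0.4100i → escape time 8
(row=1, col=4): c = -0.4000 + -0.4100i → escape time 8
(row=2, col=0): c = -1.1600 + -0.7700i → escape time 3
(row=2, col=1): c = -0.9700 + -0.7700i → escape time 3
(row=2, col=2): c = -0.7800 + -0.7700i → escape time 4
(row=2, col=3): c = -0.5900 + -0.7700i → escape time 5
(row=2, col=4): c = -0.4000 + -0.7700i → escape time 7
(row=3, col=0): c = -1.1600 + -1.1300i → escape time 3
(row=3, col=1): c = -0.9700 + -1.1300i → escape time 3
(row=3, col=2): c = -0.7800 + -1.1300i → escape time 3
(row=3, col=3): c = -0.5900 + -1.1300i → escape time 3
(row=3, col=4): c = -0.4000 + -1.1300i → escape time 4

Answer: 88888
67888
33457
33334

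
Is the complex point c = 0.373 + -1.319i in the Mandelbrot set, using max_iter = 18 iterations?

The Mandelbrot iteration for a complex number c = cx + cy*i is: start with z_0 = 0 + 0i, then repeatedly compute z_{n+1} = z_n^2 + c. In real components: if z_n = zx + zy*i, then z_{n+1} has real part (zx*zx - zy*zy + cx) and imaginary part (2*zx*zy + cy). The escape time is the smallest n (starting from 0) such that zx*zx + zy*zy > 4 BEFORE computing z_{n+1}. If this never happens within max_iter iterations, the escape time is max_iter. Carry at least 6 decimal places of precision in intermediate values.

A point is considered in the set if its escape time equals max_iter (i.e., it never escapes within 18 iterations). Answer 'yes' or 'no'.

Answer: no

Derivation:
z_0 = 0 + 0i, c = 0.3730 + -1.3190i
Iter 1: z = 0.3730 + -1.3190i, |z|^2 = 1.8789
Iter 2: z = -1.2276 + -2.3030i, |z|^2 = 6.8108
Escaped at iteration 2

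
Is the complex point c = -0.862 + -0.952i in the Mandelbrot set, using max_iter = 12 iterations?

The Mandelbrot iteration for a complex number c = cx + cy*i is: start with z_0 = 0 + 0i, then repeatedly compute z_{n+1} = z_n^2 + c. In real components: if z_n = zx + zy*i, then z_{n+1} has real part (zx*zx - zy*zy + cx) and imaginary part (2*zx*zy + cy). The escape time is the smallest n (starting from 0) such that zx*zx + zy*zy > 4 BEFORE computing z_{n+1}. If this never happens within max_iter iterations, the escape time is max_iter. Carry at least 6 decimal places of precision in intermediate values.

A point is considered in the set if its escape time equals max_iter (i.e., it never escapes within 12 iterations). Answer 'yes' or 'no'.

z_0 = 0 + 0i, c = -0.8620 + -0.9520i
Iter 1: z = -0.8620 + -0.9520i, |z|^2 = 1.6493
Iter 2: z = -1.0253 + 0.6892i, |z|^2 = 1.5262
Iter 3: z = -0.2859 + -2.3653i, |z|^2 = 5.6765
Escaped at iteration 3

Answer: no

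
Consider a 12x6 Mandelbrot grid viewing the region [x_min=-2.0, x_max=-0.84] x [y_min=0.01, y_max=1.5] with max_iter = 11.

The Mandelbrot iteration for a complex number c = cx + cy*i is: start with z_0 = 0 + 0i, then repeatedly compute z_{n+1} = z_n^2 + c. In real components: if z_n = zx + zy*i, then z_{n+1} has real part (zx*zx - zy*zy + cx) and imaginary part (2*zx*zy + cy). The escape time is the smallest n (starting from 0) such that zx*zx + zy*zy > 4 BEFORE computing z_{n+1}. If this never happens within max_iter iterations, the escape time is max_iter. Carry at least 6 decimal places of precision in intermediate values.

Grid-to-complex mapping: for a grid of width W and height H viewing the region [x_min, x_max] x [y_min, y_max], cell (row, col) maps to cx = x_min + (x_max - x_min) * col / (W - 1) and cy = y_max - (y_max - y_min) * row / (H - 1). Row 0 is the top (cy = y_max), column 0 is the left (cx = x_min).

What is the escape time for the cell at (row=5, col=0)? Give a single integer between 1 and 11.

Answer: 1

Derivation:
z_0 = 0 + 0i, c = -2.0000 + 0.0100i
Iter 1: z = -2.0000 + 0.0100i, |z|^2 = 4.0001
Escaped at iteration 1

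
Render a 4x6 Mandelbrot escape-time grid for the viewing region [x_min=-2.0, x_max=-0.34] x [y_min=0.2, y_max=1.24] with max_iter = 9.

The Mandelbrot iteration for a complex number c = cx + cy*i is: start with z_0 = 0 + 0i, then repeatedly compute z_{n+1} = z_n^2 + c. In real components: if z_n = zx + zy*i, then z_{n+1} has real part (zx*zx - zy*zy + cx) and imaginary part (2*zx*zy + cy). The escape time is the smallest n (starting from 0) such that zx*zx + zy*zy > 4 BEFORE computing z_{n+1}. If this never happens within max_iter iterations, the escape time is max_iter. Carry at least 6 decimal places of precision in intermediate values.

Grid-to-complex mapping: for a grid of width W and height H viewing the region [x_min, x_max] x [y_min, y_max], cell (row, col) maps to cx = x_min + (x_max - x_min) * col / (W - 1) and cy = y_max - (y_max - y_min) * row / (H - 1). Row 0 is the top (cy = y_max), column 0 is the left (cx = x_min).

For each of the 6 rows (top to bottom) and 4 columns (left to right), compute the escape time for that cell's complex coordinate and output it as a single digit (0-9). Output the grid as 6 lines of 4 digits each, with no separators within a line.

Answer: 1233
1335
1347
1359
1479
1599

Derivation:
(row=0, col=0): c = -2.0000 + 1.2400i → escape time 1
(row=0, col=1): c = -1.4467 + 1.2400i → escape time 2
(row=0, col=2): c = -0.8933 + 1.2400i → escape time 3
(row=0, col=3): c = -0.3400 + 1.2400i → escape time 3
(row=1, col=0): c = -2.0000 + 1.0320i → escape time 1
(row=1, col=1): c = -1.4467 + 1.0320i → escape time 3
(row=1, col=2): c = -0.8933 + 1.0320i → escape time 3
(row=1, col=3): c = -0.3400 + 1.0320i → escape time 5
(row=2, col=0): c = -2.0000 + 0.8240i → escape time 1
(row=2, col=1): c = -1.4467 + 0.8240i → escape time 3
(row=2, col=2): c = -0.8933 + 0.8240i → escape time 4
(row=2, col=3): c = -0.3400 + 0.8240i → escape time 7
(row=3, col=0): c = -2.0000 + 0.6160i → escape time 1
(row=3, col=1): c = -1.4467 + 0.6160i → escape time 3
(row=3, col=2): c = -0.8933 + 0.6160i → escape time 5
(row=3, col=3): c = -0.3400 + 0.6160i → escape time 9
(row=4, col=0): c = -2.0000 + 0.4080i → escape time 1
(row=4, col=1): c = -1.4467 + 0.4080i → escape time 4
(row=4, col=2): c = -0.8933 + 0.4080i → escape time 7
(row=4, col=3): c = -0.3400 + 0.4080i → escape time 9
(row=5, col=0): c = -2.0000 + 0.2000i → escape time 1
(row=5, col=1): c = -1.4467 + 0.2000i → escape time 5
(row=5, col=2): c = -0.8933 + 0.2000i → escape time 9
(row=5, col=3): c = -0.3400 + 0.2000i → escape time 9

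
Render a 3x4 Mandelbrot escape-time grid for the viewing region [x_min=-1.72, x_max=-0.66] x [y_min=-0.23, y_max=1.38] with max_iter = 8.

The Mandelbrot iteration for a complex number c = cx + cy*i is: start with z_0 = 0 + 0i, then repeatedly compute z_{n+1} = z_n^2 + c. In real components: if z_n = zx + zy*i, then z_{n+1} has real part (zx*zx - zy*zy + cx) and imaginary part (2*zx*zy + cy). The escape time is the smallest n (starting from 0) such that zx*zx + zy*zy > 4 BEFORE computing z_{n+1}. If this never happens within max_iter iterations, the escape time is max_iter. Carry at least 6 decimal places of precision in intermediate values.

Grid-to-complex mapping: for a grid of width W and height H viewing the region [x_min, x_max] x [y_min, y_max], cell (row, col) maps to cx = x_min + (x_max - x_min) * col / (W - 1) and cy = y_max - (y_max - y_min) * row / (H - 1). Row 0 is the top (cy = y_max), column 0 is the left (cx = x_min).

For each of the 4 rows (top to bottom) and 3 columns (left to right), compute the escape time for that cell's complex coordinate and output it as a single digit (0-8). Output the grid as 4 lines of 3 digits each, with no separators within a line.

(row=0, col=0): c = -1.7200 + 1.3800i → escape time 1
(row=0, col=1): c = -1.1900 + 1.3800i → escape time 2
(row=0, col=2): c = -0.6600 + 1.3800i → escape time 2
(row=1, col=0): c = -1.7200 + 0.8433i → escape time 2
(row=1, col=1): c = -1.1900 + 0.8433i → escape time 3
(row=1, col=2): c = -0.6600 + 0.8433i → escape time 4
(row=2, col=0): c = -1.7200 + 0.3067i → escape time 4
(row=2, col=1): c = -1.1900 + 0.3067i → escape time 8
(row=2, col=2): c = -0.6600 + 0.3067i → escape time 8
(row=3, col=0): c = -1.7200 + -0.2300i → escape time 4
(row=3, col=1): c = -1.1900 + -0.2300i → escape time 8
(row=3, col=2): c = -0.6600 + -0.2300i → escape time 8

Answer: 122
234
488
488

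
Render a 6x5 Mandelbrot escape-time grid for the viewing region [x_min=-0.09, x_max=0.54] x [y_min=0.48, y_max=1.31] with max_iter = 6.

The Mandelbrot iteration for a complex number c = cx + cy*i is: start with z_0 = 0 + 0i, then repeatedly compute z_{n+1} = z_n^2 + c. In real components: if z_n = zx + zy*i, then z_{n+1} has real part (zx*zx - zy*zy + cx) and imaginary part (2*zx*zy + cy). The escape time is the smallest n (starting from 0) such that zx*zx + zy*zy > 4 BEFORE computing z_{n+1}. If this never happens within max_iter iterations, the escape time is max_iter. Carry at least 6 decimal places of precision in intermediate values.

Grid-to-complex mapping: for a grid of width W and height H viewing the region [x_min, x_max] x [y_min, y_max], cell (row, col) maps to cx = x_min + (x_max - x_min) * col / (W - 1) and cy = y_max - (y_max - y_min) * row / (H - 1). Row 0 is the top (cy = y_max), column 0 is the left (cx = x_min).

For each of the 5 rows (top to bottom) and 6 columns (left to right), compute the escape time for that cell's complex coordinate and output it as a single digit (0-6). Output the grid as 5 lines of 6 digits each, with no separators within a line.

Answer: 222222
543322
665433
666653
666664

Derivation:
(row=0, col=0): c = -0.0900 + 1.3100i → escape time 2
(row=0, col=1): c = 0.0360 + 1.3100i → escape time 2
(row=0, col=2): c = 0.1620 + 1.3100i → escape time 2
(row=0, col=3): c = 0.2880 + 1.3100i → escape time 2
(row=0, col=4): c = 0.4140 + 1.3100i → escape time 2
(row=0, col=5): c = 0.5400 + 1.3100i → escape time 2
(row=1, col=0): c = -0.0900 + 1.1025i → escape time 5
(row=1, col=1): c = 0.0360 + 1.1025i → escape time 4
(row=1, col=2): c = 0.1620 + 1.1025i → escape time 3
(row=1, col=3): c = 0.2880 + 1.1025i → escape time 3
(row=1, col=4): c = 0.4140 + 1.1025i → escape time 2
(row=1, col=5): c = 0.5400 + 1.1025i → escape time 2
(row=2, col=0): c = -0.0900 + 0.8950i → escape time 6
(row=2, col=1): c = 0.0360 + 0.8950i → escape time 6
(row=2, col=2): c = 0.1620 + 0.8950i → escape time 5
(row=2, col=3): c = 0.2880 + 0.8950i → escape time 4
(row=2, col=4): c = 0.4140 + 0.8950i → escape time 3
(row=2, col=5): c = 0.5400 + 0.8950i → escape time 3
(row=3, col=0): c = -0.0900 + 0.6875i → escape time 6
(row=3, col=1): c = 0.0360 + 0.6875i → escape time 6
(row=3, col=2): c = 0.1620 + 0.6875i → escape time 6
(row=3, col=3): c = 0.2880 + 0.6875i → escape time 6
(row=3, col=4): c = 0.4140 + 0.6875i → escape time 5
(row=3, col=5): c = 0.5400 + 0.6875i → escape time 3
(row=4, col=0): c = -0.0900 + 0.4800i → escape time 6
(row=4, col=1): c = 0.0360 + 0.4800i → escape time 6
(row=4, col=2): c = 0.1620 + 0.4800i → escape time 6
(row=4, col=3): c = 0.2880 + 0.4800i → escape time 6
(row=4, col=4): c = 0.4140 + 0.4800i → escape time 6
(row=4, col=5): c = 0.5400 + 0.4800i → escape time 4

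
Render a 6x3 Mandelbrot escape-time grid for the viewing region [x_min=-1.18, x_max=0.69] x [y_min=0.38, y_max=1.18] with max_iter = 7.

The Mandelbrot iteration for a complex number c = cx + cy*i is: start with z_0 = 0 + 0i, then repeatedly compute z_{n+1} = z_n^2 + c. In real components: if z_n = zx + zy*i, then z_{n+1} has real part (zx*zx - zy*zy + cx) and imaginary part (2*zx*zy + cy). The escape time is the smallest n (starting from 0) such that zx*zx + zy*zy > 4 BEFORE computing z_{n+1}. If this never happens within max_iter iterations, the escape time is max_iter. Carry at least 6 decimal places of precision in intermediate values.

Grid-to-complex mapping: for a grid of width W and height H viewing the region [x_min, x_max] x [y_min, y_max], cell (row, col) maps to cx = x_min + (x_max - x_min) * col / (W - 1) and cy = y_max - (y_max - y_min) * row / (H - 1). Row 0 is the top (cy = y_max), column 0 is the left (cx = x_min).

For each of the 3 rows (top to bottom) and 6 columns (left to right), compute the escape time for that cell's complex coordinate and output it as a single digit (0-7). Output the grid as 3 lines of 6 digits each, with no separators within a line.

(row=0, col=0): c = -1.1800 + 1.1800i → escape time 3
(row=0, col=1): c = -0.8060 + 1.1800i → escape time 3
(row=0, col=2): c = -0.4320 + 1.1800i → escape time 3
(row=0, col=3): c = -0.0580 + 1.1800i → escape time 3
(row=0, col=4): c = 0.3160 + 1.1800i → escape time 2
(row=0, col=5): c = 0.6900 + 1.1800i → escape time 2
(row=1, col=0): c = -1.1800 + 0.7800i → escape time 3
(row=1, col=1): c = -0.8060 + 0.7800i → escape time 4
(row=1, col=2): c = -0.4320 + 0.7800i → escape time 6
(row=1, col=3): c = -0.0580 + 0.7800i → escape time 7
(row=1, col=4): c = 0.3160 + 0.7800i → escape time 5
(row=1, col=5): c = 0.6900 + 0.7800i → escape time 3
(row=2, col=0): c = -1.1800 + 0.3800i → escape time 7
(row=2, col=1): c = -0.8060 + 0.3800i → escape time 7
(row=2, col=2): c = -0.4320 + 0.3800i → escape time 7
(row=2, col=3): c = -0.0580 + 0.3800i → escape time 7
(row=2, col=4): c = 0.3160 + 0.3800i → escape time 7
(row=2, col=5): c = 0.6900 + 0.3800i → escape time 3

Answer: 333322
346753
777773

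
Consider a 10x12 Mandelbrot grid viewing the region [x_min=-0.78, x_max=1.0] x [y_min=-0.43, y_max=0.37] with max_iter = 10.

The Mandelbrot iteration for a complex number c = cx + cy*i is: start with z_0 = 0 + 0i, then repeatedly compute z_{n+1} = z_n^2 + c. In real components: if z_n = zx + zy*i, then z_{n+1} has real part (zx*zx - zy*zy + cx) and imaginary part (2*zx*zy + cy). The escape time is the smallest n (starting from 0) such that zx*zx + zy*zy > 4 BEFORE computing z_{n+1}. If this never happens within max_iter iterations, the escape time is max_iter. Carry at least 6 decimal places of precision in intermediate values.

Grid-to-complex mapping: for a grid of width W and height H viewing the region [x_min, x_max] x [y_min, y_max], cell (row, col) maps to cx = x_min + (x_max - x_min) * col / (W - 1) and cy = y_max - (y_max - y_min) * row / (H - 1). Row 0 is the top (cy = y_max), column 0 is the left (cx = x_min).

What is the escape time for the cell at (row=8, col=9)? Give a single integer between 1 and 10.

Answer: 2

Derivation:
z_0 = 0 + 0i, c = 1.0000 + -0.2118i
Iter 1: z = 1.0000 + -0.2118i, |z|^2 = 1.0449
Iter 2: z = 1.9551 + -0.6355i, |z|^2 = 4.2263
Escaped at iteration 2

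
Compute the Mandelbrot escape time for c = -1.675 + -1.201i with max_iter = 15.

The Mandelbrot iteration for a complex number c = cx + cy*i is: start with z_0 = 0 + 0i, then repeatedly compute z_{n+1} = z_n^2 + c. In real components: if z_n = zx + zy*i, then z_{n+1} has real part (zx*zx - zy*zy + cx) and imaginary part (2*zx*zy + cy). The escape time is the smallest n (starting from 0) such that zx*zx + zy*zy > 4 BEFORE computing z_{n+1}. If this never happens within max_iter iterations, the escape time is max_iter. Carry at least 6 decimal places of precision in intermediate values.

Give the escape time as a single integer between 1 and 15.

Answer: 1

Derivation:
z_0 = 0 + 0i, c = -1.6750 + -1.2010i
Iter 1: z = -1.6750 + -1.2010i, |z|^2 = 4.2480
Escaped at iteration 1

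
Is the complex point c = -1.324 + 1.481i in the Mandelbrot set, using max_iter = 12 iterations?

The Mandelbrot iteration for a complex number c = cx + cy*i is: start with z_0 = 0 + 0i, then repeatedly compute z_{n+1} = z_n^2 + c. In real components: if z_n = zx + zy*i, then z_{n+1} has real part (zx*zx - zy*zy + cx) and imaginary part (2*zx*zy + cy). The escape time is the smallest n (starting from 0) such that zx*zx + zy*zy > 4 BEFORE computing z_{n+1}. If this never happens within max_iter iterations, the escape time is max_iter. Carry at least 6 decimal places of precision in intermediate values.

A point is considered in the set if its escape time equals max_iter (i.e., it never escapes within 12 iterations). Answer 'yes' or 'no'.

Answer: no

Derivation:
z_0 = 0 + 0i, c = -1.3240 + 1.4810i
Iter 1: z = -1.3240 + 1.4810i, |z|^2 = 3.9463
Iter 2: z = -1.7644 + -2.4407i, |z|^2 = 9.0700
Escaped at iteration 2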